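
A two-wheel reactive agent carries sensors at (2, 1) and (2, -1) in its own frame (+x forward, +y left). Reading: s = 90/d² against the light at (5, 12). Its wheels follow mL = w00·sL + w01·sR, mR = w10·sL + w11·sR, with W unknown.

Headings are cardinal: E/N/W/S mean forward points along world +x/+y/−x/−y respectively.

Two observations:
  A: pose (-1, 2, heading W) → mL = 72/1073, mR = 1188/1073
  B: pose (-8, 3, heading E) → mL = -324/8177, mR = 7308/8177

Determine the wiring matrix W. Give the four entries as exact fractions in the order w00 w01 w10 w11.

obs A: pose=(-1,2,W) → sL=18/37, sR=18/29, mL=72/1073, mR=1188/1073
obs B: pose=(-8,3,E) → sL=18/37, sR=90/221, mL=-324/8177, mR=7308/8177
sensor matrix S = [[18/37, 18/29], [18/37, 90/221]]; det S = -24624/237133
solve [mL_A; mL_B] = S·[w00; w01] and [mR_A; mR_B] = S·[w10; w11]:
  w00 = -1/2, w01 = 1/2, w10 = 1, w11 = 1

-1/2 1/2 1 1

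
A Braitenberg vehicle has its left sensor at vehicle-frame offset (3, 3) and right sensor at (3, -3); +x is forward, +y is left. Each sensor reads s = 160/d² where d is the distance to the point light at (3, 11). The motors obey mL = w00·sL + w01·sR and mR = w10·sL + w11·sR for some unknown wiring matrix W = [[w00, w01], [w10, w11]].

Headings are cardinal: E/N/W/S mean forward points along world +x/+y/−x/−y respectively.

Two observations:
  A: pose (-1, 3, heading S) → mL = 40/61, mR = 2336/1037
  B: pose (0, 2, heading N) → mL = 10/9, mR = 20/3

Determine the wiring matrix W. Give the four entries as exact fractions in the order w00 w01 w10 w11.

obs A: pose=(-1,3,S) → sL=80/61, sR=16/17, mL=40/61, mR=2336/1037
obs B: pose=(0,2,N) → sL=20/9, sR=40/9, mL=10/9, mR=20/3
sensor matrix S = [[80/61, 16/17], [20/9, 40/9]]; det S = 34880/9333
solve [mL_A; mL_B] = S·[w00; w01] and [mR_A; mR_B] = S·[w10; w11]:
  w00 = 1/2, w01 = 0, w10 = 1, w11 = 1

1/2 0 1 1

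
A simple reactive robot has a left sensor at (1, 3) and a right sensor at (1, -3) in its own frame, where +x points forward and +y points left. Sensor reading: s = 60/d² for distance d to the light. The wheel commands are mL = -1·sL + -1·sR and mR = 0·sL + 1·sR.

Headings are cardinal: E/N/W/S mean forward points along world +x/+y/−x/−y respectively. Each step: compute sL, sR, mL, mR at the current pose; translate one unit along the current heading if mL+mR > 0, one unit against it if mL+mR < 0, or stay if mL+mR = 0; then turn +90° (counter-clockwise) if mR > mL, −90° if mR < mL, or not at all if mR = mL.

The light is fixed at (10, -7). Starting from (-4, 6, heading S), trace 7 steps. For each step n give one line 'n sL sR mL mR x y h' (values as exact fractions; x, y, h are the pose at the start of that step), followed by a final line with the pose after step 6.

0 12/53 60/433 -8376/22949 60/433 -4 6 S
1 30/229 6/29 -2244/6641 6/29 -4 7 E
2 20/183 20/123 -680/2501 20/123 -5 7 N
3 15/89 15/128 -3255/11392 15/128 -5 6 W
4 12/53 60/433 -8376/22949 60/433 -4 6 S
5 30/229 6/29 -2244/6641 6/29 -4 7 E
6 20/183 20/123 -680/2501 20/123 -5 7 N
final -5 6 W

n=0: pose=(-4,6,S); sL=12/53, sR=60/433; mL=-8376/22949, mR=60/433; mL+mR=-12/53 → advance -1; mR−mL=11556/22949 → turn +1·90°
n=1: pose=(-4,7,E); sL=30/229, sR=6/29; mL=-2244/6641, mR=6/29; mL+mR=-30/229 → advance -1; mR−mL=3618/6641 → turn +1·90°
n=2: pose=(-5,7,N); sL=20/183, sR=20/123; mL=-680/2501, mR=20/123; mL+mR=-20/183 → advance -1; mR−mL=3260/7503 → turn +1·90°
n=3: pose=(-5,6,W); sL=15/89, sR=15/128; mL=-3255/11392, mR=15/128; mL+mR=-15/89 → advance -1; mR−mL=2295/5696 → turn +1·90°
n=4: pose=(-4,6,S); sL=12/53, sR=60/433; mL=-8376/22949, mR=60/433; mL+mR=-12/53 → advance -1; mR−mL=11556/22949 → turn +1·90°
n=5: pose=(-4,7,E); sL=30/229, sR=6/29; mL=-2244/6641, mR=6/29; mL+mR=-30/229 → advance -1; mR−mL=3618/6641 → turn +1·90°
n=6: pose=(-5,7,N); sL=20/183, sR=20/123; mL=-680/2501, mR=20/123; mL+mR=-20/183 → advance -1; mR−mL=3260/7503 → turn +1·90°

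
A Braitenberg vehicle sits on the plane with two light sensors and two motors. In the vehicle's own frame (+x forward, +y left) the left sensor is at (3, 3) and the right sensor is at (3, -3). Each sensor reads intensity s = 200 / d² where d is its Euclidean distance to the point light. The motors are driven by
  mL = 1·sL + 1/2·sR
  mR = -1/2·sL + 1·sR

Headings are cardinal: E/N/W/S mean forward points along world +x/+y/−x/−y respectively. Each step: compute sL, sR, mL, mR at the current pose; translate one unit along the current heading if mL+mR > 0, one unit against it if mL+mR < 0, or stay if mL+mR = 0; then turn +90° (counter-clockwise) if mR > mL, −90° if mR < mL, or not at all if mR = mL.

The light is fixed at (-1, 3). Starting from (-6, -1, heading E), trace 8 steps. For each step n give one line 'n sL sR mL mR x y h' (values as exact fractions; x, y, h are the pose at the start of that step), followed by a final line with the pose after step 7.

n=0: pose=(-6,-1,E); sL=40, sR=200/53; mL=2220/53, mR=-860/53; mL+mR=1360/53 → advance +1; mR−mL=-3080/53 → turn -1·90°
n=1: pose=(-5,-1,S); sL=4, sR=100/49; mL=246/49, mR=2/49; mL+mR=248/49 → advance +1; mR−mL=-244/49 → turn -1·90°
n=2: pose=(-5,-2,W); sL=200/113, sR=200/53; mL=21900/5989, mR=17300/5989; mL+mR=39200/5989 → advance +1; mR−mL=-4600/5989 → turn -1·90°
n=3: pose=(-6,-2,N); sL=50/17, sR=25; mL=525/34, mR=400/17; mL+mR=1325/34 → advance +1; mR−mL=275/34 → turn +1·90°
n=4: pose=(-6,-1,W); sL=200/113, sR=40/13; mL=4860/1469, mR=3220/1469; mL+mR=8080/1469 → advance +1; mR−mL=-1640/1469 → turn -1·90°
n=5: pose=(-7,-1,N); sL=100/41, sR=20; mL=510/41, mR=770/41; mL+mR=1280/41 → advance +1; mR−mL=260/41 → turn +1·90°
n=6: pose=(-7,0,W); sL=200/117, sR=200/81; mL=3100/1053, mR=1700/1053; mL+mR=1600/351 → advance +1; mR−mL=-1400/1053 → turn -1·90°
n=7: pose=(-8,0,N); sL=2, sR=25/2; mL=33/4, mR=23/2; mL+mR=79/4 → advance +1; mR−mL=13/4 → turn +1·90°

0 40 200/53 2220/53 -860/53 -6 -1 E
1 4 100/49 246/49 2/49 -5 -1 S
2 200/113 200/53 21900/5989 17300/5989 -5 -2 W
3 50/17 25 525/34 400/17 -6 -2 N
4 200/113 40/13 4860/1469 3220/1469 -6 -1 W
5 100/41 20 510/41 770/41 -7 -1 N
6 200/117 200/81 3100/1053 1700/1053 -7 0 W
7 2 25/2 33/4 23/2 -8 0 N
final -8 1 W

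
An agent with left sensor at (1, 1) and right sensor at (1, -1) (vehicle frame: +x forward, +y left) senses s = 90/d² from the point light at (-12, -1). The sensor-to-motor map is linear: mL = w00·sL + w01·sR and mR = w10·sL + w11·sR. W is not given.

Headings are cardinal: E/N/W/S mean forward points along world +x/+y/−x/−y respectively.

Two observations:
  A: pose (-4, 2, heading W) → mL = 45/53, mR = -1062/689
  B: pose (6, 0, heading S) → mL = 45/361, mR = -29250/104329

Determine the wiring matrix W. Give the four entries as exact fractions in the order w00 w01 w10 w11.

obs A: pose=(-4,2,W) → sL=90/53, sR=18/13, mL=45/53, mR=-1062/689
obs B: pose=(6,0,S) → sL=90/361, sR=90/289, mL=45/361, mR=-29250/104329
sensor matrix S = [[90/53, 18/13], [90/361, 90/289]]; det S = 13199760/71882681
solve [mL_A; mL_B] = S·[w00; w01] and [mR_A; mR_B] = S·[w10; w11]:
  w00 = 1/2, w01 = 0, w10 = -1/2, w11 = -1/2

1/2 0 -1/2 -1/2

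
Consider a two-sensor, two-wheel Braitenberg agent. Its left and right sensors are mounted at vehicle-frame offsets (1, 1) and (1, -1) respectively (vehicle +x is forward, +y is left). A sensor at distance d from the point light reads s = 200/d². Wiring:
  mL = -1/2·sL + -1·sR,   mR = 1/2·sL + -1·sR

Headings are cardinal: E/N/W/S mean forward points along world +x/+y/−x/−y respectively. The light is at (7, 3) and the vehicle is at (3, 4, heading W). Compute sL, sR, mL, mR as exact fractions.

left sensor world pos  = (2, 3); dL² = 25
right sensor world pos = (2, 5); dR² = 29
sL = 200/25 = 8
sR = 200/29 = 200/29
mL = -1/2·sL + -1·sR = -316/29
mR = 1/2·sL + -1·sR = -84/29

8 200/29 -316/29 -84/29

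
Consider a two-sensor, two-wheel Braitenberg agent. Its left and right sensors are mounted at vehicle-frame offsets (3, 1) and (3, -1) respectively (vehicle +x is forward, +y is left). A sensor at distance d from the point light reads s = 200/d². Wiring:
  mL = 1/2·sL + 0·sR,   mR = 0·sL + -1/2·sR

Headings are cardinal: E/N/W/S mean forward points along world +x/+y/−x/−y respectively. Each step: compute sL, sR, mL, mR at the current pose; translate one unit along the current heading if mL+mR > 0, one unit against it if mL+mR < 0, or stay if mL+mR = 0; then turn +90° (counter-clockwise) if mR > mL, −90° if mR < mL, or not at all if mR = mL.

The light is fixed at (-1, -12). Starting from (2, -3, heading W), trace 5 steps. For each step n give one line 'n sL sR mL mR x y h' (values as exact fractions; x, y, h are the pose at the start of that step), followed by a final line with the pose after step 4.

n=0: pose=(2,-3,W); sL=25/8, sR=2; mL=25/16, mR=-1; mL+mR=9/16 → advance +1; mR−mL=-41/16 → turn -1·90°
n=1: pose=(1,-3,N); sL=40/29, sR=200/153; mL=20/29, mR=-100/153; mL+mR=160/4437 → advance +1; mR−mL=-5960/4437 → turn -1·90°
n=2: pose=(1,-2,E); sL=100/73, sR=100/53; mL=50/73, mR=-50/53; mL+mR=-1000/3869 → advance -1; mR−mL=-6300/3869 → turn -1·90°
n=3: pose=(0,-2,S); sL=200/53, sR=200/49; mL=100/53, mR=-100/49; mL+mR=-400/2597 → advance -1; mR−mL=-10200/2597 → turn -1·90°
n=4: pose=(0,-1,W); sL=25/13, sR=50/37; mL=25/26, mR=-25/37; mL+mR=275/962 → advance +1; mR−mL=-1575/962 → turn -1·90°

0 25/8 2 25/16 -1 2 -3 W
1 40/29 200/153 20/29 -100/153 1 -3 N
2 100/73 100/53 50/73 -50/53 1 -2 E
3 200/53 200/49 100/53 -100/49 0 -2 S
4 25/13 50/37 25/26 -25/37 0 -1 W
final -1 -1 N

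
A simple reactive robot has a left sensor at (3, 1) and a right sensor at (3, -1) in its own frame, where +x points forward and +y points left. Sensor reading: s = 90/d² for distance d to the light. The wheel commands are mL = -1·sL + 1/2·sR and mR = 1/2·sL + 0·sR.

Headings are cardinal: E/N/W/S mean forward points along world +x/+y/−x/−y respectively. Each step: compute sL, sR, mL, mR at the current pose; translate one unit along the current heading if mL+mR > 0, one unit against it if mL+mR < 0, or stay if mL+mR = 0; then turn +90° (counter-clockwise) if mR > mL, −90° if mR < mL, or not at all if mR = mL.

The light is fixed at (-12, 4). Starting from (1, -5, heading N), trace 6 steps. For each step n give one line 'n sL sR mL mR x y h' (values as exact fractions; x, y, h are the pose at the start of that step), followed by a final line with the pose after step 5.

n=0: pose=(1,-5,N); sL=1/2, sR=45/116; mL=-71/232, mR=1/4; mL+mR=-13/232 → advance -1; mR−mL=129/232 → turn +1·90°
n=1: pose=(1,-6,W); sL=90/221, sR=90/181; mL=-6345/40001, mR=45/221; mL+mR=1800/40001 → advance +1; mR−mL=14490/40001 → turn +1·90°
n=2: pose=(0,-6,S); sL=45/169, sR=9/29; mL=-1089/9802, mR=45/338; mL+mR=108/4901 → advance +1; mR−mL=1197/4901 → turn +1·90°
n=3: pose=(0,-7,E); sL=18/65, sR=10/41; mL=-413/2665, mR=9/65; mL+mR=-44/2665 → advance -1; mR−mL=782/2665 → turn +1·90°
n=4: pose=(-1,-7,N); sL=45/82, sR=45/104; mL=-2835/8528, mR=45/164; mL+mR=-495/8528 → advance -1; mR−mL=5175/8528 → turn +1·90°
n=5: pose=(-1,-8,W); sL=90/233, sR=18/37; mL=-1233/8621, mR=45/233; mL+mR=432/8621 → advance +1; mR−mL=2898/8621 → turn +1·90°

0 1/2 45/116 -71/232 1/4 1 -5 N
1 90/221 90/181 -6345/40001 45/221 1 -6 W
2 45/169 9/29 -1089/9802 45/338 0 -6 S
3 18/65 10/41 -413/2665 9/65 0 -7 E
4 45/82 45/104 -2835/8528 45/164 -1 -7 N
5 90/233 18/37 -1233/8621 45/233 -1 -8 W
final -2 -8 S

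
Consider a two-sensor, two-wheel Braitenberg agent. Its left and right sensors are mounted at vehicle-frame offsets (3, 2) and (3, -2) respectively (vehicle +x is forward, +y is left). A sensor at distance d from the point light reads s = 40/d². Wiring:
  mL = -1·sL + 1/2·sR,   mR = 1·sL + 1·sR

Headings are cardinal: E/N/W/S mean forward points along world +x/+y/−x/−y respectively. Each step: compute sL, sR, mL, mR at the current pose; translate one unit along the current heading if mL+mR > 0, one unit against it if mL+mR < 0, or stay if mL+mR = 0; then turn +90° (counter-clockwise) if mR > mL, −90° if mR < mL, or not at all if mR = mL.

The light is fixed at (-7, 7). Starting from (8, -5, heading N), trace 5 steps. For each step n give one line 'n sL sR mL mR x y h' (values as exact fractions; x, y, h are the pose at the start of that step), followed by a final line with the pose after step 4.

0 4/25 4/37 -98/925 248/925 8 -5 N
1 40/313 8/45 -548/14085 4304/14085 8 -4 W
2 10/113 2/17 -57/1921 396/1921 7 -4 S
3 40/389 8/97 -2324/37733 6992/37733 7 -5 E
4 4/25 4/37 -98/925 248/925 8 -5 N
final 8 -4 W

n=0: pose=(8,-5,N); sL=4/25, sR=4/37; mL=-98/925, mR=248/925; mL+mR=6/37 → advance +1; mR−mL=346/925 → turn +1·90°
n=1: pose=(8,-4,W); sL=40/313, sR=8/45; mL=-548/14085, mR=4304/14085; mL+mR=4/15 → advance +1; mR−mL=4852/14085 → turn +1·90°
n=2: pose=(7,-4,S); sL=10/113, sR=2/17; mL=-57/1921, mR=396/1921; mL+mR=3/17 → advance +1; mR−mL=453/1921 → turn +1·90°
n=3: pose=(7,-5,E); sL=40/389, sR=8/97; mL=-2324/37733, mR=6992/37733; mL+mR=12/97 → advance +1; mR−mL=9316/37733 → turn +1·90°
n=4: pose=(8,-5,N); sL=4/25, sR=4/37; mL=-98/925, mR=248/925; mL+mR=6/37 → advance +1; mR−mL=346/925 → turn +1·90°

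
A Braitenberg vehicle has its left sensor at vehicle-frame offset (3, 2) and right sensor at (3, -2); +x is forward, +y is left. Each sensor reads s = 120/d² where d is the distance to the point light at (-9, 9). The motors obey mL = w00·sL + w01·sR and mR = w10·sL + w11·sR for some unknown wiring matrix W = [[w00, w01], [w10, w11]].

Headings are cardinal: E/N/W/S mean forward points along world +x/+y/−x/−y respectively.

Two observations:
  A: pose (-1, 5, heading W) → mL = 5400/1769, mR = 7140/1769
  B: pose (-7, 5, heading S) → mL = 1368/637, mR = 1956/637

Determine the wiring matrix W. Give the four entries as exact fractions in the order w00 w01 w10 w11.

1/2 1/2 1 1/2

obs A: pose=(-1,5,W) → sL=120/61, sR=120/29, mL=5400/1769, mR=7140/1769
obs B: pose=(-7,5,S) → sL=24/13, sR=120/49, mL=1368/637, mR=1956/637
sensor matrix S = [[120/61, 120/29], [24/13, 120/49]]; det S = -3179520/1126853
solve [mL_A; mL_B] = S·[w00; w01] and [mR_A; mR_B] = S·[w10; w11]:
  w00 = 1/2, w01 = 1/2, w10 = 1, w11 = 1/2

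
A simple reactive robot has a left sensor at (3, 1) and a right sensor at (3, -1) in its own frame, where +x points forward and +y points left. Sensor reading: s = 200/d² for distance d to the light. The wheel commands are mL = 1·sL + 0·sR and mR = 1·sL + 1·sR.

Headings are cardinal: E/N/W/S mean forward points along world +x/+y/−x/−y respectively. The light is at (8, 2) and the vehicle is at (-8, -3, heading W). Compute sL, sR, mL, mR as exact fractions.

200/397 200/377 200/397 154800/149669

left sensor world pos  = (-11, -4); dL² = 397
right sensor world pos = (-11, -2); dR² = 377
sL = 200/397 = 200/397
sR = 200/377 = 200/377
mL = 1·sL + 0·sR = 200/397
mR = 1·sL + 1·sR = 154800/149669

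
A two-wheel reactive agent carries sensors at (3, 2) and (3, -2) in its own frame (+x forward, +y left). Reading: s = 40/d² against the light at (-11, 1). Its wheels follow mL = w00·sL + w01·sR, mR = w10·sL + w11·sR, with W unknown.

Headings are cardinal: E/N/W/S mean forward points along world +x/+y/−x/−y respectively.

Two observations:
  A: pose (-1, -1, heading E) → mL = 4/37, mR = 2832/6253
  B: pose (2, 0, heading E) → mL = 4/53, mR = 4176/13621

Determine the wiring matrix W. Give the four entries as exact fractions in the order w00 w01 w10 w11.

0 1/2 1 1

obs A: pose=(-1,-1,E) → sL=40/169, sR=8/37, mL=4/37, mR=2832/6253
obs B: pose=(2,0,E) → sL=40/257, sR=8/53, mL=4/53, mR=4176/13621
sensor matrix S = [[40/169, 8/37], [40/257, 8/53]]; det S = 176640/85172113
solve [mL_A; mL_B] = S·[w00; w01] and [mR_A; mR_B] = S·[w10; w11]:
  w00 = 0, w01 = 1/2, w10 = 1, w11 = 1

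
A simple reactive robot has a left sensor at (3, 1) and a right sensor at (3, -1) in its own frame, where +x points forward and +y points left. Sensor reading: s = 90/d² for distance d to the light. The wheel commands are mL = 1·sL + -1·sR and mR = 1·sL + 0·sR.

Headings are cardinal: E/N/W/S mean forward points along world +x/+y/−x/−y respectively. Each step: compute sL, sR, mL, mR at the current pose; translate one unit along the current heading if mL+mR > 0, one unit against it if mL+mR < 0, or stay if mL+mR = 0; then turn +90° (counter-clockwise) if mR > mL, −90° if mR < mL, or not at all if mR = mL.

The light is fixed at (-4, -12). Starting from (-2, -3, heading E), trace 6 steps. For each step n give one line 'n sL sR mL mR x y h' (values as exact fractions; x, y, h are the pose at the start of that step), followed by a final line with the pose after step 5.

n=0: pose=(-2,-3,E); sL=18/25, sR=90/89; mL=-648/2225, mR=18/25; mL+mR=954/2225 → advance +1; mR−mL=90/89 → turn +1·90°
n=1: pose=(-1,-3,N); sL=45/74, sR=9/16; mL=27/592, mR=45/74; mL+mR=387/592 → advance +1; mR−mL=9/16 → turn +1·90°
n=2: pose=(-1,-2,W); sL=10/9, sR=90/121; mL=400/1089, mR=10/9; mL+mR=1610/1089 → advance +1; mR−mL=90/121 → turn +1·90°
n=3: pose=(-2,-2,S); sL=45/29, sR=9/5; mL=-36/145, mR=45/29; mL+mR=189/145 → advance +1; mR−mL=9/5 → turn +1·90°
n=4: pose=(-2,-3,E); sL=18/25, sR=90/89; mL=-648/2225, mR=18/25; mL+mR=954/2225 → advance +1; mR−mL=90/89 → turn +1·90°
n=5: pose=(-1,-3,N); sL=45/74, sR=9/16; mL=27/592, mR=45/74; mL+mR=387/592 → advance +1; mR−mL=9/16 → turn +1·90°

0 18/25 90/89 -648/2225 18/25 -2 -3 E
1 45/74 9/16 27/592 45/74 -1 -3 N
2 10/9 90/121 400/1089 10/9 -1 -2 W
3 45/29 9/5 -36/145 45/29 -2 -2 S
4 18/25 90/89 -648/2225 18/25 -2 -3 E
5 45/74 9/16 27/592 45/74 -1 -3 N
final -1 -2 W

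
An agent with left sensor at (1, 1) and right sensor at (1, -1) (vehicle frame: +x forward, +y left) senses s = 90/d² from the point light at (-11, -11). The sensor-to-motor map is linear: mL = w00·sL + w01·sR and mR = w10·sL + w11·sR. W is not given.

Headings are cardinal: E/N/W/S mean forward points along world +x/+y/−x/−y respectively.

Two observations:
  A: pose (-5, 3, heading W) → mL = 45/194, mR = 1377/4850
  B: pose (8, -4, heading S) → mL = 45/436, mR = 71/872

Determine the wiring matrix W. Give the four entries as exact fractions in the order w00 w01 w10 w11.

1/2 0 1 -1/2

obs A: pose=(-5,3,W) → sL=45/97, sR=9/25, mL=45/194, mR=1377/4850
obs B: pose=(8,-4,S) → sL=45/218, sR=1/4, mL=45/436, mR=71/872
sensor matrix S = [[45/97, 9/25], [45/218, 1/4]]; det S = 8811/211460
solve [mL_A; mL_B] = S·[w00; w01] and [mR_A; mR_B] = S·[w10; w11]:
  w00 = 1/2, w01 = 0, w10 = 1, w11 = -1/2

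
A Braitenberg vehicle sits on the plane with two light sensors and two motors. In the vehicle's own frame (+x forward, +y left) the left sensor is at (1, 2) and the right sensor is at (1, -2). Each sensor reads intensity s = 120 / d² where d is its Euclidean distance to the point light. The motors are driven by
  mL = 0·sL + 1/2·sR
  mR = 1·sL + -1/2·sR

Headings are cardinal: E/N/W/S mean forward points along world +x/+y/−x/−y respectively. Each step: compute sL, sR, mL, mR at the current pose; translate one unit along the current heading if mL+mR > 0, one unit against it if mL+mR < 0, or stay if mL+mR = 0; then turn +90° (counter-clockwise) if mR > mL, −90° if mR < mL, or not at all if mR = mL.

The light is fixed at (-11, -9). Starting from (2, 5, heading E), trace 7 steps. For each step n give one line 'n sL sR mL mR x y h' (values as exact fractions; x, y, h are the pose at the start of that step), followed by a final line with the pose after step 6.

0 30/113 6/17 3/17 171/1921 2 5 E
1 24/85 120/313 60/313 2412/26605 3 5 S
2 12/29 60/197 30/197 1494/5713 3 4 W
3 40/123 24/53 12/53 644/6519 2 4 S
4 30/61 6/17 3/17 327/1037 2 3 W
5 120/317 120/221 60/221 7500/70057 1 3 S
6 60/101 12/29 6/29 1134/2929 1 2 W
final 0 2 S

n=0: pose=(2,5,E); sL=30/113, sR=6/17; mL=3/17, mR=171/1921; mL+mR=30/113 → advance +1; mR−mL=-168/1921 → turn -1·90°
n=1: pose=(3,5,S); sL=24/85, sR=120/313; mL=60/313, mR=2412/26605; mL+mR=24/85 → advance +1; mR−mL=-2688/26605 → turn -1·90°
n=2: pose=(3,4,W); sL=12/29, sR=60/197; mL=30/197, mR=1494/5713; mL+mR=12/29 → advance +1; mR−mL=624/5713 → turn +1·90°
n=3: pose=(2,4,S); sL=40/123, sR=24/53; mL=12/53, mR=644/6519; mL+mR=40/123 → advance +1; mR−mL=-832/6519 → turn -1·90°
n=4: pose=(2,3,W); sL=30/61, sR=6/17; mL=3/17, mR=327/1037; mL+mR=30/61 → advance +1; mR−mL=144/1037 → turn +1·90°
n=5: pose=(1,3,S); sL=120/317, sR=120/221; mL=60/221, mR=7500/70057; mL+mR=120/317 → advance +1; mR−mL=-11520/70057 → turn -1·90°
n=6: pose=(1,2,W); sL=60/101, sR=12/29; mL=6/29, mR=1134/2929; mL+mR=60/101 → advance +1; mR−mL=528/2929 → turn +1·90°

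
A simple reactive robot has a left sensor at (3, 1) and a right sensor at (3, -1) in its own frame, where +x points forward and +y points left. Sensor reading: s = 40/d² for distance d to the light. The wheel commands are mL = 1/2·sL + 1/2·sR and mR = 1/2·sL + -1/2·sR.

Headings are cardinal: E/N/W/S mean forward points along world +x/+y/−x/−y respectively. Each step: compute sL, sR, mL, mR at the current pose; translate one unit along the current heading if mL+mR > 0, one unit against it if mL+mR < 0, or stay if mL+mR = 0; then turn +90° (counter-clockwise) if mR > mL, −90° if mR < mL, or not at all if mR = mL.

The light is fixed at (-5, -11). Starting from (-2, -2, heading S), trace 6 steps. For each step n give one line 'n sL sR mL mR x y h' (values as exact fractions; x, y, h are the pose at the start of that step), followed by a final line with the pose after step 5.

0 10/13 1 23/26 -3/26 -2 -2 S
1 40/49 40/81 2600/3969 640/3969 -2 -3 W
2 20/61 4/13 252/793 8/793 -3 -3 N
3 8/25 40/89 856/2225 -144/2225 -3 -2 E
4 10/13 1 23/26 -3/26 -2 -2 S
5 40/49 40/81 2600/3969 640/3969 -2 -3 W
final -3 -3 N

n=0: pose=(-2,-2,S); sL=10/13, sR=1; mL=23/26, mR=-3/26; mL+mR=10/13 → advance +1; mR−mL=-1 → turn -1·90°
n=1: pose=(-2,-3,W); sL=40/49, sR=40/81; mL=2600/3969, mR=640/3969; mL+mR=40/49 → advance +1; mR−mL=-40/81 → turn -1·90°
n=2: pose=(-3,-3,N); sL=20/61, sR=4/13; mL=252/793, mR=8/793; mL+mR=20/61 → advance +1; mR−mL=-4/13 → turn -1·90°
n=3: pose=(-3,-2,E); sL=8/25, sR=40/89; mL=856/2225, mR=-144/2225; mL+mR=8/25 → advance +1; mR−mL=-40/89 → turn -1·90°
n=4: pose=(-2,-2,S); sL=10/13, sR=1; mL=23/26, mR=-3/26; mL+mR=10/13 → advance +1; mR−mL=-1 → turn -1·90°
n=5: pose=(-2,-3,W); sL=40/49, sR=40/81; mL=2600/3969, mR=640/3969; mL+mR=40/49 → advance +1; mR−mL=-40/81 → turn -1·90°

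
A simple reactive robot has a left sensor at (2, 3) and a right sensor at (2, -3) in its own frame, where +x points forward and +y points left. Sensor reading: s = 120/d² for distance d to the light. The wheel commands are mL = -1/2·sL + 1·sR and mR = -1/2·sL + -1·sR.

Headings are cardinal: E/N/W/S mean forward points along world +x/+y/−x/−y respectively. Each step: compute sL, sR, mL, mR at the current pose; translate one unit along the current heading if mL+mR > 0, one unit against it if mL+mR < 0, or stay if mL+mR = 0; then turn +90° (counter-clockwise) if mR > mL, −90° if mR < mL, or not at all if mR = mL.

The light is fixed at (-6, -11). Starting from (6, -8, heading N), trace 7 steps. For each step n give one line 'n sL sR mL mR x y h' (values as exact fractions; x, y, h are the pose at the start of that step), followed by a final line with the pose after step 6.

0 60/53 12/25 -114/1325 -1386/1325 6 -8 N
1 120/221 120/197 14700/43537 -38340/43537 6 -9 E
2 30/49 15/8 615/392 -855/392 5 -9 S
3 40/27 40/39 100/351 -620/351 5 -8 W
4 60/53 12/25 -114/1325 -1386/1325 6 -8 N
5 120/221 120/197 14700/43537 -38340/43537 6 -9 E
6 30/49 15/8 615/392 -855/392 5 -9 S
final 5 -8 W

n=0: pose=(6,-8,N); sL=60/53, sR=12/25; mL=-114/1325, mR=-1386/1325; mL+mR=-60/53 → advance -1; mR−mL=-24/25 → turn -1·90°
n=1: pose=(6,-9,E); sL=120/221, sR=120/197; mL=14700/43537, mR=-38340/43537; mL+mR=-120/221 → advance -1; mR−mL=-240/197 → turn -1·90°
n=2: pose=(5,-9,S); sL=30/49, sR=15/8; mL=615/392, mR=-855/392; mL+mR=-30/49 → advance -1; mR−mL=-15/4 → turn -1·90°
n=3: pose=(5,-8,W); sL=40/27, sR=40/39; mL=100/351, mR=-620/351; mL+mR=-40/27 → advance -1; mR−mL=-80/39 → turn -1·90°
n=4: pose=(6,-8,N); sL=60/53, sR=12/25; mL=-114/1325, mR=-1386/1325; mL+mR=-60/53 → advance -1; mR−mL=-24/25 → turn -1·90°
n=5: pose=(6,-9,E); sL=120/221, sR=120/197; mL=14700/43537, mR=-38340/43537; mL+mR=-120/221 → advance -1; mR−mL=-240/197 → turn -1·90°
n=6: pose=(5,-9,S); sL=30/49, sR=15/8; mL=615/392, mR=-855/392; mL+mR=-30/49 → advance -1; mR−mL=-15/4 → turn -1·90°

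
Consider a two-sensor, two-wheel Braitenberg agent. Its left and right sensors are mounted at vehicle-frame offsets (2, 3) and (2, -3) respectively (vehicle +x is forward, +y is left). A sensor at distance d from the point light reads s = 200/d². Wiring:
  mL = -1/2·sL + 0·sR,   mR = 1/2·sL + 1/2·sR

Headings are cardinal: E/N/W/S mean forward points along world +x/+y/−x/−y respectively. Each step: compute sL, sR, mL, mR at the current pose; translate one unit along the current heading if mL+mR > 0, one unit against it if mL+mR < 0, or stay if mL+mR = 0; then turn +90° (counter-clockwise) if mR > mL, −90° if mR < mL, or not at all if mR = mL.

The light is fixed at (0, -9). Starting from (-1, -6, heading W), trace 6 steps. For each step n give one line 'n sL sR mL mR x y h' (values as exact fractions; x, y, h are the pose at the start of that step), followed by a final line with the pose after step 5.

0 200/9 40/9 -100/9 40/3 -1 -6 W
1 100 100/13 -50 700/13 -2 -6 S
2 8 200 -4 104 -2 -7 E
3 25/4 10 -25/8 65/8 -1 -7 N
4 200/9 40/9 -100/9 40/3 -1 -6 W
5 100 100/13 -50 700/13 -2 -6 S
final -2 -7 E

n=0: pose=(-1,-6,W); sL=200/9, sR=40/9; mL=-100/9, mR=40/3; mL+mR=20/9 → advance +1; mR−mL=220/9 → turn +1·90°
n=1: pose=(-2,-6,S); sL=100, sR=100/13; mL=-50, mR=700/13; mL+mR=50/13 → advance +1; mR−mL=1350/13 → turn +1·90°
n=2: pose=(-2,-7,E); sL=8, sR=200; mL=-4, mR=104; mL+mR=100 → advance +1; mR−mL=108 → turn +1·90°
n=3: pose=(-1,-7,N); sL=25/4, sR=10; mL=-25/8, mR=65/8; mL+mR=5 → advance +1; mR−mL=45/4 → turn +1·90°
n=4: pose=(-1,-6,W); sL=200/9, sR=40/9; mL=-100/9, mR=40/3; mL+mR=20/9 → advance +1; mR−mL=220/9 → turn +1·90°
n=5: pose=(-2,-6,S); sL=100, sR=100/13; mL=-50, mR=700/13; mL+mR=50/13 → advance +1; mR−mL=1350/13 → turn +1·90°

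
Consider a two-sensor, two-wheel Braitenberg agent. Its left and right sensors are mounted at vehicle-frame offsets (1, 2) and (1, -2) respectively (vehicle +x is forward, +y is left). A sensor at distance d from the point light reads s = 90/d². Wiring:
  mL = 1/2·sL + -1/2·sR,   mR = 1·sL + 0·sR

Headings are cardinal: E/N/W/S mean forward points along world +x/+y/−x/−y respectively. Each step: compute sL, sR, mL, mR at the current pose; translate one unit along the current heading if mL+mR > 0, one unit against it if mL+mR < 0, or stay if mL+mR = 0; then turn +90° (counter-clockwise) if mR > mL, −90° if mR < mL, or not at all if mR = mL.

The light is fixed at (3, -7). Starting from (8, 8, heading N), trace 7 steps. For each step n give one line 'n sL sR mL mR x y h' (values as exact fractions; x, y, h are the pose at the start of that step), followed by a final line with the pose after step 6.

n=0: pose=(8,8,N); sL=18/53, sR=18/61; mL=72/3233, mR=18/53; mL+mR=1170/3233 → advance +1; mR−mL=1026/3233 → turn +1·90°
n=1: pose=(8,9,W); sL=45/106, sR=9/34; mL=72/901, mR=45/106; mL+mR=909/1802 → advance +1; mR−mL=621/1802 → turn +1·90°
n=2: pose=(7,9,S); sL=10/29, sR=90/229; mL=-160/6641, mR=10/29; mL+mR=2130/6641 → advance +1; mR−mL=2450/6641 → turn +1·90°
n=3: pose=(7,8,E); sL=45/157, sR=45/97; mL=-1350/15229, mR=45/157; mL+mR=3015/15229 → advance +1; mR−mL=5715/15229 → turn +1·90°
n=4: pose=(8,8,N); sL=18/53, sR=18/61; mL=72/3233, mR=18/53; mL+mR=1170/3233 → advance +1; mR−mL=1026/3233 → turn +1·90°
n=5: pose=(8,9,W); sL=45/106, sR=9/34; mL=72/901, mR=45/106; mL+mR=909/1802 → advance +1; mR−mL=621/1802 → turn +1·90°
n=6: pose=(7,9,S); sL=10/29, sR=90/229; mL=-160/6641, mR=10/29; mL+mR=2130/6641 → advance +1; mR−mL=2450/6641 → turn +1·90°

0 18/53 18/61 72/3233 18/53 8 8 N
1 45/106 9/34 72/901 45/106 8 9 W
2 10/29 90/229 -160/6641 10/29 7 9 S
3 45/157 45/97 -1350/15229 45/157 7 8 E
4 18/53 18/61 72/3233 18/53 8 8 N
5 45/106 9/34 72/901 45/106 8 9 W
6 10/29 90/229 -160/6641 10/29 7 9 S
final 7 8 E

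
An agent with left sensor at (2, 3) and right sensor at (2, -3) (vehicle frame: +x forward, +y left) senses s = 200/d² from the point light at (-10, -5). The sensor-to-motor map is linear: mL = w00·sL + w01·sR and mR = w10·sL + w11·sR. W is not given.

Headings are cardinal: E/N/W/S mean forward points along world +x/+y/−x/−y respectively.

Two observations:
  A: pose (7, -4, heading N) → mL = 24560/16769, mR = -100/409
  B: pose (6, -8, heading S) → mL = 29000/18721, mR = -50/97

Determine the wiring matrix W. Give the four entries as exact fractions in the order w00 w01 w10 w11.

obs A: pose=(7,-4,N) → sL=40/41, sR=200/409, mL=24560/16769, mR=-100/409
obs B: pose=(6,-8,S) → sL=100/193, sR=100/97, mL=29000/18721, mR=-50/97
sensor matrix S = [[40/41, 200/409], [100/193, 100/97]]; det S = 236208000/313932449
solve [mL_A; mL_B] = S·[w00; w01] and [mR_A; mR_B] = S·[w10; w11]:
  w00 = 1, w01 = 1, w10 = 0, w11 = -1/2

1 1 0 -1/2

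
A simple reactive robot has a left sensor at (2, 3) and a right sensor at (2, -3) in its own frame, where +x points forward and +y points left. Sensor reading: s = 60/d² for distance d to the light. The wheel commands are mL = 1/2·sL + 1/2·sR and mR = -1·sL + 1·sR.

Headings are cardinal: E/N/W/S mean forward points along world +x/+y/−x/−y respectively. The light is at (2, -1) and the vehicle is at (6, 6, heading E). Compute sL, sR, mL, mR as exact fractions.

15/34 15/13 705/884 315/442

left sensor world pos  = (8, 9); dL² = 136
right sensor world pos = (8, 3); dR² = 52
sL = 60/136 = 15/34
sR = 60/52 = 15/13
mL = 1/2·sL + 1/2·sR = 705/884
mR = -1·sL + 1·sR = 315/442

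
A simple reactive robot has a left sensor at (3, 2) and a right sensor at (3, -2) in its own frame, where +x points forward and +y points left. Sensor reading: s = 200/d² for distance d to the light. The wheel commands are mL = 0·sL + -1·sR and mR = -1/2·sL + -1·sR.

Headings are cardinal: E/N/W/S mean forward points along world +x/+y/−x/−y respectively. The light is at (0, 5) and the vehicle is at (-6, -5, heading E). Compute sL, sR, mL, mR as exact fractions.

200/73 200/153 -200/153 -29900/11169

left sensor world pos  = (-3, -3); dL² = 73
right sensor world pos = (-3, -7); dR² = 153
sL = 200/73 = 200/73
sR = 200/153 = 200/153
mL = 0·sL + -1·sR = -200/153
mR = -1/2·sL + -1·sR = -29900/11169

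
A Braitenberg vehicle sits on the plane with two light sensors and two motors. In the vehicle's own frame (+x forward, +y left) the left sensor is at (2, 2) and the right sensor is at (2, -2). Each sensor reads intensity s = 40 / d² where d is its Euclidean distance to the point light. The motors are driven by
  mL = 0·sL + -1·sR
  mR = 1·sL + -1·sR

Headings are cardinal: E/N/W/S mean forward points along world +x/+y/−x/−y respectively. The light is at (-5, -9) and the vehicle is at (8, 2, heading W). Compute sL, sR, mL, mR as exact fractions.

20/101 4/29 -4/29 176/2929

left sensor world pos  = (6, 0); dL² = 202
right sensor world pos = (6, 4); dR² = 290
sL = 40/202 = 20/101
sR = 40/290 = 4/29
mL = 0·sL + -1·sR = -4/29
mR = 1·sL + -1·sR = 176/2929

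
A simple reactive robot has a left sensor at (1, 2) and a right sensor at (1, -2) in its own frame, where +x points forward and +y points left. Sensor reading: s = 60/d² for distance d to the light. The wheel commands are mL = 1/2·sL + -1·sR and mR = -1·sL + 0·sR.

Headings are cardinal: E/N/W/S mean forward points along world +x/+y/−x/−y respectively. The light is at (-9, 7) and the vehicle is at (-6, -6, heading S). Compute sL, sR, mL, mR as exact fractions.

left sensor world pos  = (-4, -7); dL² = 221
right sensor world pos = (-8, -7); dR² = 197
sL = 60/221 = 60/221
sR = 60/197 = 60/197
mL = 1/2·sL + -1·sR = -7350/43537
mR = -1·sL + 0·sR = -60/221

60/221 60/197 -7350/43537 -60/221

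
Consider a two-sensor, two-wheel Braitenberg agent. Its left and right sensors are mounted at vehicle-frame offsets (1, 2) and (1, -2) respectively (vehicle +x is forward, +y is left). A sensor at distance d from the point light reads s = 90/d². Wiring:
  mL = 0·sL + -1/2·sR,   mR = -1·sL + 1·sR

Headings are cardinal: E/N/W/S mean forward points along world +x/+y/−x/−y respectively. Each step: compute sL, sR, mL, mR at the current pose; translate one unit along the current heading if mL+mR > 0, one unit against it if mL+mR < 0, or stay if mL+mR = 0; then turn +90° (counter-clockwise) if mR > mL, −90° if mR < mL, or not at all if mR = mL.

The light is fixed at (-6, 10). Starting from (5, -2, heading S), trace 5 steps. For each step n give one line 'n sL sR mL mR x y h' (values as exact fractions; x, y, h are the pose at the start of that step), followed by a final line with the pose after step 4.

0 45/169 9/25 -9/50 396/4225 5 -2 S
1 2/5 90/313 -45/313 -176/1565 5 -1 E
2 45/82 45/122 -45/244 -450/2501 4 -1 N
3 90/277 90/181 -45/181 8640/50137 4 -2 W
4 45/169 9/25 -9/50 396/4225 5 -2 S
final 5 -1 E

n=0: pose=(5,-2,S); sL=45/169, sR=9/25; mL=-9/50, mR=396/4225; mL+mR=-729/8450 → advance -1; mR−mL=2313/8450 → turn +1·90°
n=1: pose=(5,-1,E); sL=2/5, sR=90/313; mL=-45/313, mR=-176/1565; mL+mR=-401/1565 → advance -1; mR−mL=49/1565 → turn +1·90°
n=2: pose=(4,-1,N); sL=45/82, sR=45/122; mL=-45/244, mR=-450/2501; mL+mR=-3645/10004 → advance -1; mR−mL=45/10004 → turn +1·90°
n=3: pose=(4,-2,W); sL=90/277, sR=90/181; mL=-45/181, mR=8640/50137; mL+mR=-3825/50137 → advance -1; mR−mL=21105/50137 → turn +1·90°
n=4: pose=(5,-2,S); sL=45/169, sR=9/25; mL=-9/50, mR=396/4225; mL+mR=-729/8450 → advance -1; mR−mL=2313/8450 → turn +1·90°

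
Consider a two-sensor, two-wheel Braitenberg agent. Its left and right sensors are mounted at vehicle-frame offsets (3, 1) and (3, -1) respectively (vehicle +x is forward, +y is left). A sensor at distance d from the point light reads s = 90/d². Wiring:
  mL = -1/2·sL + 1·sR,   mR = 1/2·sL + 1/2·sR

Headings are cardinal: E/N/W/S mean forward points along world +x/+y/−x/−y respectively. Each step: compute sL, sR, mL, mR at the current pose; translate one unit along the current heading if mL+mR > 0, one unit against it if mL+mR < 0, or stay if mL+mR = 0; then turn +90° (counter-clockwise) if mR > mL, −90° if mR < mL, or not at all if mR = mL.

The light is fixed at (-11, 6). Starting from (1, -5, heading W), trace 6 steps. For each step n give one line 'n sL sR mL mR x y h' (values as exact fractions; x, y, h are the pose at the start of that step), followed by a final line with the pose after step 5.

n=0: pose=(1,-5,W); sL=2/5, sR=90/181; mL=269/905, mR=406/905; mL+mR=135/181 → advance +1; mR−mL=137/905 → turn +1·90°
n=1: pose=(0,-5,S); sL=9/34, sR=45/148; mL=108/629, mR=1431/5032; mL+mR=135/296 → advance +1; mR−mL=567/5032 → turn +1·90°
n=2: pose=(0,-6,E); sL=90/317, sR=18/73; mL=2421/23141, mR=6138/23141; mL+mR=27/73 → advance +1; mR−mL=3717/23141 → turn +1·90°
n=3: pose=(1,-6,N); sL=45/101, sR=9/25; mL=693/5050, mR=1017/2525; mL+mR=27/50 → advance +1; mR−mL=1341/5050 → turn +1·90°
n=4: pose=(1,-5,W); sL=2/5, sR=90/181; mL=269/905, mR=406/905; mL+mR=135/181 → advance +1; mR−mL=137/905 → turn +1·90°
n=5: pose=(0,-5,S); sL=9/34, sR=45/148; mL=108/629, mR=1431/5032; mL+mR=135/296 → advance +1; mR−mL=567/5032 → turn +1·90°

0 2/5 90/181 269/905 406/905 1 -5 W
1 9/34 45/148 108/629 1431/5032 0 -5 S
2 90/317 18/73 2421/23141 6138/23141 0 -6 E
3 45/101 9/25 693/5050 1017/2525 1 -6 N
4 2/5 90/181 269/905 406/905 1 -5 W
5 9/34 45/148 108/629 1431/5032 0 -5 S
final 0 -6 E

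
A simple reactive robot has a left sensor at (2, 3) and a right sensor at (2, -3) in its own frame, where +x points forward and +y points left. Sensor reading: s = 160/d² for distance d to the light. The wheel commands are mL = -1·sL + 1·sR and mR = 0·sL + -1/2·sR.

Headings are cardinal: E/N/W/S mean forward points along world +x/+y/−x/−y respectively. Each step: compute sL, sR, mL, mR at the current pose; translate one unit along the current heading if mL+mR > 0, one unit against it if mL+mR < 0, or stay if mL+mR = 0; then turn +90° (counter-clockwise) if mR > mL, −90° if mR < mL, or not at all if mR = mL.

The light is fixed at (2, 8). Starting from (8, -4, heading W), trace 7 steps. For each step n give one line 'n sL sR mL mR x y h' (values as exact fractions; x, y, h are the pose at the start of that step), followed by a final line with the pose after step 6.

n=0: pose=(8,-4,W); sL=160/241, sR=160/97; mL=23040/23377, mR=-80/97; mL+mR=3760/23377 → advance +1; mR−mL=-42320/23377 → turn -1·90°
n=1: pose=(7,-4,N); sL=20/13, sR=40/41; mL=-300/533, mR=-20/41; mL+mR=-560/533 → advance -1; mR−mL=40/533 → turn +1·90°
n=2: pose=(7,-5,W); sL=32/53, sR=160/109; mL=4992/5777, mR=-80/109; mL+mR=752/5777 → advance +1; mR−mL=-9232/5777 → turn -1·90°
n=3: pose=(6,-5,N); sL=80/61, sR=16/17; mL=-384/1037, mR=-8/17; mL+mR=-872/1037 → advance -1; mR−mL=-104/1037 → turn -1·90°
n=4: pose=(6,-6,E); sL=160/157, sR=32/65; mL=-5376/10205, mR=-16/65; mL+mR=-7888/10205 → advance -1; mR−mL=2864/10205 → turn +1·90°
n=5: pose=(5,-6,N); sL=10/9, sR=8/9; mL=-2/9, mR=-4/9; mL+mR=-2/3 → advance -1; mR−mL=-2/9 → turn -1·90°
n=6: pose=(5,-7,E); sL=160/169, sR=160/349; mL=-28800/58981, mR=-80/349; mL+mR=-42320/58981 → advance -1; mR−mL=15280/58981 → turn +1·90°

0 160/241 160/97 23040/23377 -80/97 8 -4 W
1 20/13 40/41 -300/533 -20/41 7 -4 N
2 32/53 160/109 4992/5777 -80/109 7 -5 W
3 80/61 16/17 -384/1037 -8/17 6 -5 N
4 160/157 32/65 -5376/10205 -16/65 6 -6 E
5 10/9 8/9 -2/9 -4/9 5 -6 N
6 160/169 160/349 -28800/58981 -80/349 5 -7 E
final 4 -7 N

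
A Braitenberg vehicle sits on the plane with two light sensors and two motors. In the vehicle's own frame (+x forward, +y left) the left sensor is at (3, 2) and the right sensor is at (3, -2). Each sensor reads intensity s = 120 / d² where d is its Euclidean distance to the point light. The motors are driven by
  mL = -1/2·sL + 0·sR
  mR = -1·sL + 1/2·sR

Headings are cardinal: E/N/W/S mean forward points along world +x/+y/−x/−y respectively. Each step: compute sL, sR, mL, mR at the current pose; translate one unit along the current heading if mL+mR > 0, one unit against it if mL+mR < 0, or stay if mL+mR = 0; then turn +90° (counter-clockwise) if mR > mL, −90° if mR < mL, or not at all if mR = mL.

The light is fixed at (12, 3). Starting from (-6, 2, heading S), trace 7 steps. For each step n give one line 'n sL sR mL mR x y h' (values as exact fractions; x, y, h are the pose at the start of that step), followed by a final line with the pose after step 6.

0 15/34 15/52 -15/68 -525/1768 -6 2 S
1 24/89 24/89 -12/89 -12/89 -6 3 W
2 30/101 30/101 -15/101 -15/101 -5 3 W
3 24/73 24/73 -12/73 -12/73 -4 3 W
4 15/41 15/41 -15/82 -15/82 -3 3 W
5 120/293 120/293 -60/293 -60/293 -2 3 W
6 6/13 6/13 -3/13 -3/13 -1 3 W
final 0 3 W

n=0: pose=(-6,2,S); sL=15/34, sR=15/52; mL=-15/68, mR=-525/1768; mL+mR=-915/1768 → advance -1; mR−mL=-135/1768 → turn -1·90°
n=1: pose=(-6,3,W); sL=24/89, sR=24/89; mL=-12/89, mR=-12/89; mL+mR=-24/89 → advance -1; mR−mL=0 → turn +0·90°
n=2: pose=(-5,3,W); sL=30/101, sR=30/101; mL=-15/101, mR=-15/101; mL+mR=-30/101 → advance -1; mR−mL=0 → turn +0·90°
n=3: pose=(-4,3,W); sL=24/73, sR=24/73; mL=-12/73, mR=-12/73; mL+mR=-24/73 → advance -1; mR−mL=0 → turn +0·90°
n=4: pose=(-3,3,W); sL=15/41, sR=15/41; mL=-15/82, mR=-15/82; mL+mR=-15/41 → advance -1; mR−mL=0 → turn +0·90°
n=5: pose=(-2,3,W); sL=120/293, sR=120/293; mL=-60/293, mR=-60/293; mL+mR=-120/293 → advance -1; mR−mL=0 → turn +0·90°
n=6: pose=(-1,3,W); sL=6/13, sR=6/13; mL=-3/13, mR=-3/13; mL+mR=-6/13 → advance -1; mR−mL=0 → turn +0·90°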